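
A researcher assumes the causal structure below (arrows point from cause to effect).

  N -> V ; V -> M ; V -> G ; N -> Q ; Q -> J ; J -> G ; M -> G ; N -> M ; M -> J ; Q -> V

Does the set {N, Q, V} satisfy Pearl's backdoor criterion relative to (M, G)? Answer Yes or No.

Backdoor paths from M to G (paths whose first edge points into M):
  P1: M <- N -> Q -> V -> G
  P2: M <- N -> Q -> J -> G
  P3: M <- N -> V <- Q -> J -> G
  P4: M <- N -> V -> G
  P5: M <- V <- N -> Q -> J -> G
  P6: M <- V <- Q -> J -> G
  P7: M <- V -> G
Condition 1 (no descendant of M in the set): holds — descendants of M are {G, J}; none are in {N, Q, V}.
Condition 2 (every backdoor path blocked by {N, Q, V}):
  P1: blocked at fork node N ∈ conditioning set.
  P2: blocked at fork node N ∈ conditioning set.
  P3: blocked at fork node N ∈ conditioning set.
  P4: blocked at fork node N ∈ conditioning set.
  P5: blocked at chain node V ∈ conditioning set.
  P6: blocked at chain node V ∈ conditioning set.
  P7: blocked at fork node V ∈ conditioning set.
{N, Q, V} satisfies the backdoor criterion.

Yes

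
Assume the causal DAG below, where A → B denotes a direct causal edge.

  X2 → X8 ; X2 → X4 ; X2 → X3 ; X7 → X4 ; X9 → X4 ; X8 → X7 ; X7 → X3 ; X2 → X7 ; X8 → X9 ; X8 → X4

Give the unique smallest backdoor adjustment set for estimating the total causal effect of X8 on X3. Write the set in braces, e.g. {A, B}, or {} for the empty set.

{X2}

Variables eligible for adjustment (non-descendants of X8, excluding X8 and X3): {X2}.
Backdoor paths from X8 to X3:
  P1: X8 <- X2 -> X7 -> X3
  P2: X8 <- X2 -> X3
  P3: X8 <- X2 -> X4 <- X7 -> X3
The empty set is not sufficient: P1 (X8 <- X2 -> X7 -> X3) has no collider blocking it and no conditioned non-collider, so it is open.
Try {X2}:
  P1: blocked at fork node X2 ∈ conditioning set.
  P2: blocked at fork node X2 ∈ conditioning set.
  P3: blocked at fork node X2 ∈ conditioning set.
{X2} contains no descendant of X8 and blocks every backdoor path.
{X2} is the unique smallest valid adjustment set.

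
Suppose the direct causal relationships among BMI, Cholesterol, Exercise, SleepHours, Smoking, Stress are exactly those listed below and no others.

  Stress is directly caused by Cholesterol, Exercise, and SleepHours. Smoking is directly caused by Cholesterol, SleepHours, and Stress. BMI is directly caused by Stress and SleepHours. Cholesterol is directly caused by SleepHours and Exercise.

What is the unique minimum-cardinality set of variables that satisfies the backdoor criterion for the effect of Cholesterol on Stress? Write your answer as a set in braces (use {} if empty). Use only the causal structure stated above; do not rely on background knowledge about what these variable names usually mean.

Variables eligible for adjustment (non-descendants of Cholesterol, excluding Cholesterol and Stress): {Exercise, SleepHours}.
Backdoor paths from Cholesterol to Stress:
  P1: Cholesterol <- Exercise -> Stress
  P2: Cholesterol <- SleepHours -> Stress
  P3: Cholesterol <- SleepHours -> BMI <- Stress
  P4: Cholesterol <- SleepHours -> Smoking <- Stress
The empty set is not sufficient: P1 (Cholesterol <- Exercise -> Stress) has no collider blocking it and no conditioned non-collider, so it is open.
Try {Exercise, SleepHours}:
  P1: blocked at fork node Exercise ∈ conditioning set.
  P2: blocked at fork node SleepHours ∈ conditioning set.
  P3: blocked at fork node SleepHours ∈ conditioning set.
  P4: blocked at fork node SleepHours ∈ conditioning set.
{Exercise, SleepHours} contains no descendant of Cholesterol and blocks every backdoor path.
Every element of {Exercise, SleepHours} is needed (dropping Exercise leaves P1 open; dropping SleepHours leaves P2 open), so no proper subset is valid.
Among all size-2 subsets of the eligible variables, only {Exercise, SleepHours} blocks every backdoor path, so it is the unique smallest valid adjustment set.

{Exercise, SleepHours}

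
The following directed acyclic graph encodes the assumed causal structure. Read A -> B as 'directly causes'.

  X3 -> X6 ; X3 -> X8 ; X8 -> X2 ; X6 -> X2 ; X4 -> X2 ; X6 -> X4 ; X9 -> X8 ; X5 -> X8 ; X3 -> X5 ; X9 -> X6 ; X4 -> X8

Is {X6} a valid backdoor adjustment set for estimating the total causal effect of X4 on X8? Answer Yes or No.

Yes

Backdoor paths from X4 to X8 (paths whose first edge points into X4):
  P1: X4 <- X6 <- X9 -> X8
  P2: X4 <- X6 <- X3 -> X5 -> X8
  P3: X4 <- X6 <- X3 -> X8
  P4: X4 <- X6 -> X2 <- X8
Condition 1 (no descendant of X4 in the set): holds — descendants of X4 are {X2, X8}; none are in {X6}.
Condition 2 (every backdoor path blocked by {X6}):
  P1: blocked at chain node X6 ∈ conditioning set.
  P2: blocked at chain node X6 ∈ conditioning set.
  P3: blocked at chain node X6 ∈ conditioning set.
  P4: blocked at fork node X6 ∈ conditioning set.
{X6} satisfies the backdoor criterion.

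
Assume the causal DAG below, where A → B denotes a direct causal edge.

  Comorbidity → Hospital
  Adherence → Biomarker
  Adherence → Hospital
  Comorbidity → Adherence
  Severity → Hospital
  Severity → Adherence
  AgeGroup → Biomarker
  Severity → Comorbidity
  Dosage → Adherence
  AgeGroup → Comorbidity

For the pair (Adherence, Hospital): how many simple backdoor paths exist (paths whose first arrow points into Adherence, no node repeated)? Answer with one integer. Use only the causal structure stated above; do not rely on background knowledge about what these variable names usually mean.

4

A backdoor path from Adherence to Hospital is any simple undirected path whose first edge points into Adherence (i.e. leaves Adherence via a parent).
Parents of Adherence: {Comorbidity, Dosage, Severity}.
Enumerating:
  P1: Adherence <- Severity -> Comorbidity -> Hospital
  P2: Adherence <- Severity -> Hospital
  P3: Adherence <- Comorbidity <- Severity -> Hospital
  P4: Adherence <- Comorbidity -> Hospital
That exhausts the simple backdoor paths. Count: 4.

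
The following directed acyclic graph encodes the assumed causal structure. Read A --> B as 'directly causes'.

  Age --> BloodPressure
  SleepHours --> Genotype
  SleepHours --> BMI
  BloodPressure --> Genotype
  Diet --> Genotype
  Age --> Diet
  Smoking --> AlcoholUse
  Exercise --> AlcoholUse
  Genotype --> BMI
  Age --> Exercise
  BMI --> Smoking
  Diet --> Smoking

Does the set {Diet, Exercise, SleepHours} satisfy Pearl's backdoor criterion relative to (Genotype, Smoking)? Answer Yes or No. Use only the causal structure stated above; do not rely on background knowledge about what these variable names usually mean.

Yes

Backdoor paths from Genotype to Smoking (paths whose first edge points into Genotype):
  P1: Genotype <- BloodPressure <- Age -> Exercise -> AlcoholUse <- Smoking
  P2: Genotype <- BloodPressure <- Age -> Diet -> Smoking
  P3: Genotype <- Diet <- Age -> Exercise -> AlcoholUse <- Smoking
  P4: Genotype <- Diet -> Smoking
  P5: Genotype <- SleepHours -> BMI -> Smoking
Condition 1 (no descendant of Genotype in the set): holds — descendants of Genotype are {AlcoholUse, BMI, Smoking}; none are in {Diet, Exercise, SleepHours}.
Condition 2 (every backdoor path blocked by {Diet, Exercise, SleepHours}):
  P1: blocked at chain node Exercise ∈ conditioning set.
  P2: blocked at chain node Diet ∈ conditioning set.
  P3: blocked at chain node Diet ∈ conditioning set.
  P4: blocked at fork node Diet ∈ conditioning set.
  P5: blocked at fork node SleepHours ∈ conditioning set.
{Diet, Exercise, SleepHours} satisfies the backdoor criterion.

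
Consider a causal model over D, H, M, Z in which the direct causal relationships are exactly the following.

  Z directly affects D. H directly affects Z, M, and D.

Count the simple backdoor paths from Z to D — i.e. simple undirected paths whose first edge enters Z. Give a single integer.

1

A backdoor path from Z to D is any simple undirected path whose first edge points into Z (i.e. leaves Z via a parent).
Parents of Z: {H}.
Enumerating:
  P1: Z <- H -> D
That exhausts the simple backdoor paths. Count: 1.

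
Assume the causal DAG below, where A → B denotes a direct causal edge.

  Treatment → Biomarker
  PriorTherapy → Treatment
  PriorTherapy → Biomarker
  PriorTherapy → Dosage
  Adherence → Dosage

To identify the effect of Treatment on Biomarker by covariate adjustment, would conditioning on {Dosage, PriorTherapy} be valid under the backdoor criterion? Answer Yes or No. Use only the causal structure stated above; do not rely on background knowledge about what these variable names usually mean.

Yes

Backdoor paths from Treatment to Biomarker (paths whose first edge points into Treatment):
  P1: Treatment <- PriorTherapy -> Biomarker
Condition 1 (no descendant of Treatment in the set): holds — descendants of Treatment are {Biomarker}; none are in {Dosage, PriorTherapy}.
Condition 2 (every backdoor path blocked by {Dosage, PriorTherapy}):
  P1: blocked at fork node PriorTherapy ∈ conditioning set.
{Dosage, PriorTherapy} satisfies the backdoor criterion.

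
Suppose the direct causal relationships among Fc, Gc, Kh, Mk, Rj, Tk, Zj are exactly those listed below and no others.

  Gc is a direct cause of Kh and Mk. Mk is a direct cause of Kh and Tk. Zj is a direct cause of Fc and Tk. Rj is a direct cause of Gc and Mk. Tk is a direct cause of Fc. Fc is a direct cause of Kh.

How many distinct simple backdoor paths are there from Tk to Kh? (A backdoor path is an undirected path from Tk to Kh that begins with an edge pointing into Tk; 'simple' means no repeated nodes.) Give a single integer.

A backdoor path from Tk to Kh is any simple undirected path whose first edge points into Tk (i.e. leaves Tk via a parent).
Parents of Tk: {Mk, Zj}.
Enumerating:
  P1: Tk <- Zj -> Fc -> Kh
  P2: Tk <- Mk <- Rj -> Gc -> Kh
  P3: Tk <- Mk <- Gc -> Kh
  P4: Tk <- Mk -> Kh
That exhausts the simple backdoor paths. Count: 4.

4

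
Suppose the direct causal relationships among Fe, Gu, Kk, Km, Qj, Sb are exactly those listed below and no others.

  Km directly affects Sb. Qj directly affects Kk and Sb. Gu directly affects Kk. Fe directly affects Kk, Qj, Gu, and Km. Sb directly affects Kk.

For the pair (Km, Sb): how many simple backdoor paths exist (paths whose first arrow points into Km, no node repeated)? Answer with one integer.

A backdoor path from Km to Sb is any simple undirected path whose first edge points into Km (i.e. leaves Km via a parent).
Parents of Km: {Fe}.
Enumerating:
  P1: Km <- Fe -> Qj -> Sb
  P2: Km <- Fe -> Qj -> Kk <- Sb
  P3: Km <- Fe -> Gu -> Kk <- Qj -> Sb
  P4: Km <- Fe -> Gu -> Kk <- Sb
  P5: Km <- Fe -> Kk <- Qj -> Sb
  P6: Km <- Fe -> Kk <- Sb
That exhausts the simple backdoor paths. Count: 6.

6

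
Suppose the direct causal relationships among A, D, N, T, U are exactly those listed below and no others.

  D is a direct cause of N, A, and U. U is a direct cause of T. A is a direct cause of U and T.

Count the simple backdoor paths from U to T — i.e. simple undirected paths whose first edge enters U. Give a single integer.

A backdoor path from U to T is any simple undirected path whose first edge points into U (i.e. leaves U via a parent).
Parents of U: {A, D}.
Enumerating:
  P1: U <- D -> A -> T
  P2: U <- A -> T
That exhausts the simple backdoor paths. Count: 2.

2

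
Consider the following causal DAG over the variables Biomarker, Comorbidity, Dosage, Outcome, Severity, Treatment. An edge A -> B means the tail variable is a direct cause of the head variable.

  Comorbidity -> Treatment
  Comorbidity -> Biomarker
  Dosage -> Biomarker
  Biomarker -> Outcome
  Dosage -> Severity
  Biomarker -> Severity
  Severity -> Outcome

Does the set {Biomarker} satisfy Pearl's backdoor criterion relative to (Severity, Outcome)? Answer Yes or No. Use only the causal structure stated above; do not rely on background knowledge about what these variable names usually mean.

Backdoor paths from Severity to Outcome (paths whose first edge points into Severity):
  P1: Severity <- Dosage -> Biomarker -> Outcome
  P2: Severity <- Biomarker -> Outcome
Condition 1 (no descendant of Severity in the set): holds — descendants of Severity are {Outcome}; none are in {Biomarker}.
Condition 2 (every backdoor path blocked by {Biomarker}):
  P1: blocked at chain node Biomarker ∈ conditioning set.
  P2: blocked at fork node Biomarker ∈ conditioning set.
{Biomarker} satisfies the backdoor criterion.

Yes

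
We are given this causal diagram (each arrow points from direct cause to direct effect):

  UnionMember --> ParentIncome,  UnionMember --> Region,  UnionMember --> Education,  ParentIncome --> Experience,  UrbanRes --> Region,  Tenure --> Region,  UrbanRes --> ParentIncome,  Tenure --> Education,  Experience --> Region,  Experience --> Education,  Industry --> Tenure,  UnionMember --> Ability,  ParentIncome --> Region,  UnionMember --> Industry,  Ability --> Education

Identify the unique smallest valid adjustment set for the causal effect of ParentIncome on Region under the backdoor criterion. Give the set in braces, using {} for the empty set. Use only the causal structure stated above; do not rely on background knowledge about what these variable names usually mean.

{UnionMember, UrbanRes}

Variables eligible for adjustment (non-descendants of ParentIncome, excluding ParentIncome and Region): {Ability, Industry, Tenure, UnionMember, UrbanRes}.
Backdoor paths from ParentIncome to Region:
  P1: ParentIncome <- UnionMember -> Industry -> Tenure -> Education <- Experience -> Region
  P2: ParentIncome <- UnionMember -> Industry -> Tenure -> Region
  P3: ParentIncome <- UnionMember -> Ability -> Education <- Experience -> Region
  P4: ParentIncome <- UnionMember -> Ability -> Education <- Tenure -> Region
  P5: ParentIncome <- UnionMember -> Education <- Experience -> Region
  P6: ParentIncome <- UnionMember -> Education <- Tenure -> Region
  P7: ParentIncome <- UnionMember -> Region
  P8: ParentIncome <- UrbanRes -> Region
The empty set is not sufficient: P2 (ParentIncome <- UnionMember -> Industry -> Tenure -> Region) has no collider blocking it and no conditioned non-collider, so it is open.
Try {UnionMember, UrbanRes}:
  P1: blocked at fork node UnionMember ∈ conditioning set.
  P2: blocked at fork node UnionMember ∈ conditioning set.
  P3: blocked at fork node UnionMember ∈ conditioning set.
  P4: blocked at fork node UnionMember ∈ conditioning set.
  P5: blocked at fork node UnionMember ∈ conditioning set.
  P6: blocked at fork node UnionMember ∈ conditioning set.
  P7: blocked at fork node UnionMember ∈ conditioning set.
  P8: blocked at fork node UrbanRes ∈ conditioning set.
{UnionMember, UrbanRes} contains no descendant of ParentIncome and blocks every backdoor path.
Every element of {UnionMember, UrbanRes} is needed (dropping UnionMember leaves P2 open; dropping UrbanRes leaves P8 open), so no proper subset is valid.
Among all size-2 subsets of the eligible variables, only {UnionMember, UrbanRes} blocks every backdoor path, so it is the unique smallest valid adjustment set.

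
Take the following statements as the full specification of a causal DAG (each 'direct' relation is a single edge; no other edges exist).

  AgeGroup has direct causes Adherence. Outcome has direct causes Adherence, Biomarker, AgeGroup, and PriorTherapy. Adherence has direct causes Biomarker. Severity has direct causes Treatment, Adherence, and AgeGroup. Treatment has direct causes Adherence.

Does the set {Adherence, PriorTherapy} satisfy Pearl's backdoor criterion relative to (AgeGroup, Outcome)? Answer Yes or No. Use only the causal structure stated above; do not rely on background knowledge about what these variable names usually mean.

Yes

Backdoor paths from AgeGroup to Outcome (paths whose first edge points into AgeGroup):
  P1: AgeGroup <- Adherence <- Biomarker -> Outcome
  P2: AgeGroup <- Adherence -> Outcome
Condition 1 (no descendant of AgeGroup in the set): holds — descendants of AgeGroup are {Outcome, Severity}; none are in {Adherence, PriorTherapy}.
Condition 2 (every backdoor path blocked by {Adherence, PriorTherapy}):
  P1: blocked at chain node Adherence ∈ conditioning set.
  P2: blocked at fork node Adherence ∈ conditioning set.
{Adherence, PriorTherapy} satisfies the backdoor criterion.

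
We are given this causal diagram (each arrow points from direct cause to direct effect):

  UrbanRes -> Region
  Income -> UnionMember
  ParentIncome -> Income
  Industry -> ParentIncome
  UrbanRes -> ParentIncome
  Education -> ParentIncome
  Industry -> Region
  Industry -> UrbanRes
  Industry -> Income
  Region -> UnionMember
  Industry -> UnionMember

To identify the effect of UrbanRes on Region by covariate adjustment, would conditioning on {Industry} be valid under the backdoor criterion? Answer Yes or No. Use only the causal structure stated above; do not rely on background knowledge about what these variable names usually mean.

Yes

Backdoor paths from UrbanRes to Region (paths whose first edge points into UrbanRes):
  P1: UrbanRes <- Industry -> ParentIncome -> Income -> UnionMember <- Region
  P2: UrbanRes <- Industry -> Income -> UnionMember <- Region
  P3: UrbanRes <- Industry -> Region
  P4: UrbanRes <- Industry -> UnionMember <- Region
Condition 1 (no descendant of UrbanRes in the set): holds — descendants of UrbanRes are {Income, ParentIncome, Region, UnionMember}; none are in {Industry}.
Condition 2 (every backdoor path blocked by {Industry}):
  P1: blocked at fork node Industry ∈ conditioning set.
  P2: blocked at fork node Industry ∈ conditioning set.
  P3: blocked at fork node Industry ∈ conditioning set.
  P4: blocked at fork node Industry ∈ conditioning set.
{Industry} satisfies the backdoor criterion.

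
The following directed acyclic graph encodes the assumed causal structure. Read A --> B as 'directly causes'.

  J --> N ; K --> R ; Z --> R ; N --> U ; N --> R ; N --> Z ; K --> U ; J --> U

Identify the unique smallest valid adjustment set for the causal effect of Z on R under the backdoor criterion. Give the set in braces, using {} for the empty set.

Variables eligible for adjustment (non-descendants of Z, excluding Z and R): {J, K, N, U}.
Backdoor paths from Z to R:
  P1: Z <- N <- J -> U <- K -> R
  P2: Z <- N -> U <- K -> R
  P3: Z <- N -> R
The empty set is not sufficient: P3 (Z <- N -> R) has no collider blocking it and no conditioned non-collider, so it is open.
Try {N}:
  P1: blocked at chain node N ∈ conditioning set.
  P2: blocked at fork node N ∈ conditioning set.
  P3: blocked at fork node N ∈ conditioning set.
{N} contains no descendant of Z and blocks every backdoor path.
No other singleton works — e.g. {K} leaves P3 open — so {N} is the unique smallest valid adjustment set.

{N}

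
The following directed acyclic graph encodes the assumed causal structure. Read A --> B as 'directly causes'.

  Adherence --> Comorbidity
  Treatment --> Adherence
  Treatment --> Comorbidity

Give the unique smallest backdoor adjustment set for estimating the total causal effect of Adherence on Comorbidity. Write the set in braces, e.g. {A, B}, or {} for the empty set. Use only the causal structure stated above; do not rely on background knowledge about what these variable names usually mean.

{Treatment}

Variables eligible for adjustment (non-descendants of Adherence, excluding Adherence and Comorbidity): {Treatment}.
Backdoor paths from Adherence to Comorbidity:
  P1: Adherence <- Treatment -> Comorbidity
The empty set is not sufficient: P1 (Adherence <- Treatment -> Comorbidity) has no collider blocking it and no conditioned non-collider, so it is open.
Try {Treatment}:
  P1: blocked at fork node Treatment ∈ conditioning set.
{Treatment} contains no descendant of Adherence and blocks every backdoor path.
{Treatment} is the unique smallest valid adjustment set.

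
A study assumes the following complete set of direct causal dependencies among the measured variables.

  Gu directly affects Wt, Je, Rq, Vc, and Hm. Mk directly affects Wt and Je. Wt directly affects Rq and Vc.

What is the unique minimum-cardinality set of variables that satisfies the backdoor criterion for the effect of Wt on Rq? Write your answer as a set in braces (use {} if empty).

Variables eligible for adjustment (non-descendants of Wt, excluding Wt and Rq): {Gu, Hm, Je, Mk}.
Backdoor paths from Wt to Rq:
  P1: Wt <- Mk -> Je <- Gu -> Rq
  P2: Wt <- Gu -> Rq
The empty set is not sufficient: P2 (Wt <- Gu -> Rq) has no collider blocking it and no conditioned non-collider, so it is open.
Try {Gu}:
  P1: blocked at collider Je (neither it nor any descendant is in the conditioning set).
  P2: blocked at fork node Gu ∈ conditioning set.
{Gu} contains no descendant of Wt and blocks every backdoor path.
No other singleton works — e.g. {Mk} leaves P2 open — so {Gu} is the unique smallest valid adjustment set.

{Gu}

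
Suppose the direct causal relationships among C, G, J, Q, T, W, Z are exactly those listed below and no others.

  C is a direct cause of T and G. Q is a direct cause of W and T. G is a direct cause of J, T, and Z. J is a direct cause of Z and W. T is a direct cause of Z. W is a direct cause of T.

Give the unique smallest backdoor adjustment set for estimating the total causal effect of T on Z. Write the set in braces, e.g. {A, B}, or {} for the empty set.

{G, J}

Variables eligible for adjustment (non-descendants of T, excluding T and Z): {C, G, J, Q, W}.
Backdoor paths from T to Z:
  P1: T <- C -> G -> J -> Z
  P2: T <- C -> G -> Z
  P3: T <- G -> J -> Z
  P4: T <- G -> Z
  P5: T <- Q -> W <- J <- G -> Z
  P6: T <- Q -> W <- J -> Z
  P7: T <- W <- J <- G -> Z
  P8: T <- W <- J -> Z
The empty set is not sufficient: P1 (T <- C -> G -> J -> Z) has no collider blocking it and no conditioned non-collider, so it is open.
Try {G, J}:
  P1: blocked at chain node G ∈ conditioning set.
  P2: blocked at chain node G ∈ conditioning set.
  P3: blocked at fork node G ∈ conditioning set.
  P4: blocked at fork node G ∈ conditioning set.
  P5: blocked at collider W (neither it nor any descendant is in the conditioning set).
  P6: blocked at collider W (neither it nor any descendant is in the conditioning set).
  P7: blocked at chain node J ∈ conditioning set.
  P8: blocked at fork node J ∈ conditioning set.
{G, J} contains no descendant of T and blocks every backdoor path.
Every element of {G, J} is needed (dropping G leaves P2 open; dropping J leaves P8 open), so no proper subset is valid.
Among all size-2 subsets of the eligible variables, only {G, J} blocks every backdoor path, so it is the unique smallest valid adjustment set.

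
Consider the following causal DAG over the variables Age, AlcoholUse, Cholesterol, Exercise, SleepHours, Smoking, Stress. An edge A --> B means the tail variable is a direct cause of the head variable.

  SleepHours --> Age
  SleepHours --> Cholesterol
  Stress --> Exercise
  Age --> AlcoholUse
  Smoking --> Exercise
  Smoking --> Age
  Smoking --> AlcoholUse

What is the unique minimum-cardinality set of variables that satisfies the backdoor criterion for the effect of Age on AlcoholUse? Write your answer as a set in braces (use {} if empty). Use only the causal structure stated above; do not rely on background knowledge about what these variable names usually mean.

Variables eligible for adjustment (non-descendants of Age, excluding Age and AlcoholUse): {Cholesterol, Exercise, SleepHours, Smoking, Stress}.
Backdoor paths from Age to AlcoholUse:
  P1: Age <- Smoking -> AlcoholUse
The empty set is not sufficient: P1 (Age <- Smoking -> AlcoholUse) has no collider blocking it and no conditioned non-collider, so it is open.
Try {Smoking}:
  P1: blocked at fork node Smoking ∈ conditioning set.
{Smoking} contains no descendant of Age and blocks every backdoor path.
No other singleton works — e.g. {SleepHours} leaves P1 open — so {Smoking} is the unique smallest valid adjustment set.

{Smoking}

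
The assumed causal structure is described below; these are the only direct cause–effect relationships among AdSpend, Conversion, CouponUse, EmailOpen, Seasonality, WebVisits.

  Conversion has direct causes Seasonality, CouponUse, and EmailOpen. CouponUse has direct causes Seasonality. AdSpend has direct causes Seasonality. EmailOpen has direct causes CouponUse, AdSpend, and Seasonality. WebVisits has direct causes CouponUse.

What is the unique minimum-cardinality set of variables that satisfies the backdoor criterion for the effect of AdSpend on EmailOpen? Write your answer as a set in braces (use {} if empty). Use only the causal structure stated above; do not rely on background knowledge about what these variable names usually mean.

Variables eligible for adjustment (non-descendants of AdSpend, excluding AdSpend and EmailOpen): {CouponUse, Seasonality, WebVisits}.
Backdoor paths from AdSpend to EmailOpen:
  P1: AdSpend <- Seasonality -> CouponUse -> EmailOpen
  P2: AdSpend <- Seasonality -> CouponUse -> Conversion <- EmailOpen
  P3: AdSpend <- Seasonality -> EmailOpen
  P4: AdSpend <- Seasonality -> Conversion <- CouponUse -> EmailOpen
  P5: AdSpend <- Seasonality -> Conversion <- EmailOpen
The empty set is not sufficient: P1 (AdSpend <- Seasonality -> CouponUse -> EmailOpen) has no collider blocking it and no conditioned non-collider, so it is open.
Try {Seasonality}:
  P1: blocked at fork node Seasonality ∈ conditioning set.
  P2: blocked at fork node Seasonality ∈ conditioning set.
  P3: blocked at fork node Seasonality ∈ conditioning set.
  P4: blocked at fork node Seasonality ∈ conditioning set.
  P5: blocked at fork node Seasonality ∈ conditioning set.
{Seasonality} contains no descendant of AdSpend and blocks every backdoor path.
No other singleton works — e.g. {CouponUse} leaves P3 open — so {Seasonality} is the unique smallest valid adjustment set.

{Seasonality}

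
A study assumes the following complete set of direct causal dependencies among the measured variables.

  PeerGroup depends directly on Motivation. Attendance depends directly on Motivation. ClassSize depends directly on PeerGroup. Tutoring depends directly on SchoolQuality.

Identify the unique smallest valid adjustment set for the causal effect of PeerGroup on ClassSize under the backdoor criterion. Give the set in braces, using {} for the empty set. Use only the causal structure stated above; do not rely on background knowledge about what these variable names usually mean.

{}

Variables eligible for adjustment (non-descendants of PeerGroup, excluding PeerGroup and ClassSize): {Attendance, Motivation, SchoolQuality, Tutoring}.
Backdoor paths from PeerGroup to ClassSize:
  (none)
With no backdoor paths the empty set already satisfies the criterion, and it is trivially minimal.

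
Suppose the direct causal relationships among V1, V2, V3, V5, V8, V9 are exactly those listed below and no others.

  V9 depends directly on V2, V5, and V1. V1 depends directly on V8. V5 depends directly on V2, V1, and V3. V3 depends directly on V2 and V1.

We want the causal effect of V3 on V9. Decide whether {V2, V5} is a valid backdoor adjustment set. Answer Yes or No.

No

Backdoor paths from V3 to V9 (paths whose first edge points into V3):
  P1: V3 <- V2 -> V5 <- V1 -> V9
  P2: V3 <- V2 -> V5 -> V9
  P3: V3 <- V2 -> V9
  P4: V3 <- V1 -> V5 <- V2 -> V9
  P5: V3 <- V1 -> V5 -> V9
  P6: V3 <- V1 -> V9
Condition 1 (no descendant of V3 in the set): FAILS — V5 is a descendant of V3.
Condition 2 (every backdoor path blocked by {V2, V5}):
  P1: blocked at fork node V2 ∈ conditioning set.
  P2: blocked at fork node V2 ∈ conditioning set.
  P3: blocked at fork node V2 ∈ conditioning set.
  P4: blocked at fork node V2 ∈ conditioning set.
  P5: blocked at chain node V5 ∈ conditioning set.
  P6: open — no interior node is in the conditioning set.
{V2, V5} does not satisfy the backdoor criterion.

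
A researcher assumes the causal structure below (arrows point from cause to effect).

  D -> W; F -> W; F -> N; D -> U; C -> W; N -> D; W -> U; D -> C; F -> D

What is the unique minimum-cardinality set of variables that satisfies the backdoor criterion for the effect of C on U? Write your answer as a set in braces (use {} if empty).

Variables eligible for adjustment (non-descendants of C, excluding C and U): {D, F, N}.
Backdoor paths from C to U:
  P1: C <- D <- F -> W -> U
  P2: C <- D <- N <- F -> W -> U
  P3: C <- D -> W -> U
  P4: C <- D -> U
The empty set is not sufficient: P1 (C <- D <- F -> W -> U) has no collider blocking it and no conditioned non-collider, so it is open.
Try {D}:
  P1: blocked at chain node D ∈ conditioning set.
  P2: blocked at chain node D ∈ conditioning set.
  P3: blocked at fork node D ∈ conditioning set.
  P4: blocked at fork node D ∈ conditioning set.
{D} contains no descendant of C and blocks every backdoor path.
No other singleton works — e.g. {F} leaves P3 open — so {D} is the unique smallest valid adjustment set.

{D}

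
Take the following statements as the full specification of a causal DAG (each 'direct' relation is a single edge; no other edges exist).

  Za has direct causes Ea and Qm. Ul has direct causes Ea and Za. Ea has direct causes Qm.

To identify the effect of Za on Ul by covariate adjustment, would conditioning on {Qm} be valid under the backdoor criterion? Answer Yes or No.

No

Backdoor paths from Za to Ul (paths whose first edge points into Za):
  P1: Za <- Qm -> Ea -> Ul
  P2: Za <- Ea -> Ul
Condition 1 (no descendant of Za in the set): holds — descendants of Za are {Ul}; none are in {Qm}.
Condition 2 (every backdoor path blocked by {Qm}):
  P1: blocked at fork node Qm ∈ conditioning set.
  P2: open — no interior node is in the conditioning set.
{Qm} does not satisfy the backdoor criterion.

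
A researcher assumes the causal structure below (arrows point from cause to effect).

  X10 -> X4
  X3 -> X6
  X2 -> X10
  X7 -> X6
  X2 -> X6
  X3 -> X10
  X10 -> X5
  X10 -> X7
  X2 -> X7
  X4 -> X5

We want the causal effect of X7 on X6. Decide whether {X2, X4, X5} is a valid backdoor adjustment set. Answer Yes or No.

No

Backdoor paths from X7 to X6 (paths whose first edge points into X7):
  P1: X7 <- X2 -> X10 <- X3 -> X6
  P2: X7 <- X2 -> X6
  P3: X7 <- X10 <- X2 -> X6
  P4: X7 <- X10 <- X3 -> X6
Condition 1 (no descendant of X7 in the set): holds — descendants of X7 are {X6}; none are in {X2, X4, X5}.
Condition 2 (every backdoor path blocked by {X2, X4, X5}):
  P1: blocked at fork node X2 ∈ conditioning set.
  P2: blocked at fork node X2 ∈ conditioning set.
  P3: blocked at fork node X2 ∈ conditioning set.
  P4: open — no interior node is in the conditioning set.
{X2, X4, X5} does not satisfy the backdoor criterion.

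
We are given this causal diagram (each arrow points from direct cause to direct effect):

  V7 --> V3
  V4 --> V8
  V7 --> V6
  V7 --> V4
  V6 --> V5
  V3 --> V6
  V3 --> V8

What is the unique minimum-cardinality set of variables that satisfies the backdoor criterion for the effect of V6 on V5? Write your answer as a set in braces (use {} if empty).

Variables eligible for adjustment (non-descendants of V6, excluding V6 and V5): {V3, V4, V7, V8}.
Backdoor paths from V6 to V5:
  (none)
With no backdoor paths the empty set already satisfies the criterion, and it is trivially minimal.

{}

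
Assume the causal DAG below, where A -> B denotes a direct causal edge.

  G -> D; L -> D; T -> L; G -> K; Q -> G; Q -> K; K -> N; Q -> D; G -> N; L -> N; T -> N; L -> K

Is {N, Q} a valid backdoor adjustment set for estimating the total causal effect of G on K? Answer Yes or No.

No

Backdoor paths from G to K (paths whose first edge points into G):
  P1: G <- Q -> D <- L <- T -> N <- K
  P2: G <- Q -> D <- L -> K
  P3: G <- Q -> D <- L -> N <- K
  P4: G <- Q -> K
Condition 1 (no descendant of G in the set): FAILS — N is a descendant of G.
Condition 2 (every backdoor path blocked by {N, Q}):
  P1: blocked at fork node Q ∈ conditioning set.
  P2: blocked at fork node Q ∈ conditioning set.
  P3: blocked at fork node Q ∈ conditioning set.
  P4: blocked at fork node Q ∈ conditioning set.
{N, Q} does not satisfy the backdoor criterion.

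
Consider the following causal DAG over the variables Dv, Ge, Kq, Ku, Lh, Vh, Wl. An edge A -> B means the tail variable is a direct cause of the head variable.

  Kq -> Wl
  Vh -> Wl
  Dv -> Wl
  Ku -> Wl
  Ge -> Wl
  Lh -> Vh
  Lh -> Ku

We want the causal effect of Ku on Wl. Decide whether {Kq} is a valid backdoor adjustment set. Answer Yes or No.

No

Backdoor paths from Ku to Wl (paths whose first edge points into Ku):
  P1: Ku <- Lh -> Vh -> Wl
Condition 1 (no descendant of Ku in the set): holds — descendants of Ku are {Wl}; none are in {Kq}.
Condition 2 (every backdoor path blocked by {Kq}):
  P1: open — no interior node is in the conditioning set.
{Kq} does not satisfy the backdoor criterion.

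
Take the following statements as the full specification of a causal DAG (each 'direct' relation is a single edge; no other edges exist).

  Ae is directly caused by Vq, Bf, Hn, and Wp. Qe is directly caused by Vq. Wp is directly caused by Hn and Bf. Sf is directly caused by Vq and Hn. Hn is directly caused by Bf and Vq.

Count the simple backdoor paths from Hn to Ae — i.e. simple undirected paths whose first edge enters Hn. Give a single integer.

3

A backdoor path from Hn to Ae is any simple undirected path whose first edge points into Hn (i.e. leaves Hn via a parent).
Parents of Hn: {Bf, Vq}.
Enumerating:
  P1: Hn <- Bf -> Wp -> Ae
  P2: Hn <- Bf -> Ae
  P3: Hn <- Vq -> Ae
That exhausts the simple backdoor paths. Count: 3.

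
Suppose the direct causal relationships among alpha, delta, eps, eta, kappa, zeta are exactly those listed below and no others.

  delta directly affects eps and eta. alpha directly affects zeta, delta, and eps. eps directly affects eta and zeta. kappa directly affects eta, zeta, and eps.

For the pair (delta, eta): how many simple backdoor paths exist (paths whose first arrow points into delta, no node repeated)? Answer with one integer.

A backdoor path from delta to eta is any simple undirected path whose first edge points into delta (i.e. leaves delta via a parent).
Parents of delta: {alpha}.
Enumerating:
  P1: delta <- alpha -> eps <- kappa -> eta
  P2: delta <- alpha -> eps -> zeta <- kappa -> eta
  P3: delta <- alpha -> eps -> eta
  P4: delta <- alpha -> zeta <- kappa -> eps -> eta
  P5: delta <- alpha -> zeta <- kappa -> eta
  P6: delta <- alpha -> zeta <- eps <- kappa -> eta
  P7: delta <- alpha -> zeta <- eps -> eta
That exhausts the simple backdoor paths. Count: 7.

7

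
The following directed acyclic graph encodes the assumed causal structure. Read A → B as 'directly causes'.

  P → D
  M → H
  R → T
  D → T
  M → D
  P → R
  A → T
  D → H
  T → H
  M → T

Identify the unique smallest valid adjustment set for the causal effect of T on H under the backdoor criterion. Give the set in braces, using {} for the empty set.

Variables eligible for adjustment (non-descendants of T, excluding T and H): {A, D, M, P, R}.
Backdoor paths from T to H:
  P1: T <- R <- P -> D <- M -> H
  P2: T <- R <- P -> D -> H
  P3: T <- M -> D -> H
  P4: T <- M -> H
  P5: T <- D <- M -> H
  P6: T <- D -> H
The empty set is not sufficient: P2 (T <- R <- P -> D -> H) has no collider blocking it and no conditioned non-collider, so it is open.
Try {D, M}:
  P1: blocked at fork node M ∈ conditioning set.
  P2: blocked at chain node D ∈ conditioning set.
  P3: blocked at fork node M ∈ conditioning set.
  P4: blocked at fork node M ∈ conditioning set.
  P5: blocked at chain node D ∈ conditioning set.
  P6: blocked at fork node D ∈ conditioning set.
{D, M} contains no descendant of T and blocks every backdoor path.
Every element of {D, M} is needed (dropping D leaves P2 open; dropping M leaves P1 open), so no proper subset is valid.
Among all size-2 subsets of the eligible variables, only {D, M} blocks every backdoor path, so it is the unique smallest valid adjustment set.

{D, M}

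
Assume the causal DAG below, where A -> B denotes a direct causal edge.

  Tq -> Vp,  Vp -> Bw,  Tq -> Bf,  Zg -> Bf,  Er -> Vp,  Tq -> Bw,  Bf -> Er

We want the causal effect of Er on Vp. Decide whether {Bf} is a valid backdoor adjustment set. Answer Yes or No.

Yes

Backdoor paths from Er to Vp (paths whose first edge points into Er):
  P1: Er <- Bf <- Tq -> Vp
  P2: Er <- Bf <- Tq -> Bw <- Vp
Condition 1 (no descendant of Er in the set): holds — descendants of Er are {Bw, Vp}; none are in {Bf}.
Condition 2 (every backdoor path blocked by {Bf}):
  P1: blocked at chain node Bf ∈ conditioning set.
  P2: blocked at chain node Bf ∈ conditioning set.
{Bf} satisfies the backdoor criterion.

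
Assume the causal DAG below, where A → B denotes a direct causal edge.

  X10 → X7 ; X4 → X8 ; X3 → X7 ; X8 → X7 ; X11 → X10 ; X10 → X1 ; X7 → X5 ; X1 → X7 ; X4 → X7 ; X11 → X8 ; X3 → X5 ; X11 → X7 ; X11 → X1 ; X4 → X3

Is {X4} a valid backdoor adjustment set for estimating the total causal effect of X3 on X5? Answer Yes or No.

Backdoor paths from X3 to X5 (paths whose first edge points into X3):
  P1: X3 <- X4 -> X8 <- X11 -> X10 -> X1 -> X7 -> X5
  P2: X3 <- X4 -> X8 <- X11 -> X10 -> X7 -> X5
  P3: X3 <- X4 -> X8 <- X11 -> X1 <- X10 -> X7 -> X5
  P4: X3 <- X4 -> X8 <- X11 -> X1 -> X7 -> X5
  P5: X3 <- X4 -> X8 <- X11 -> X7 -> X5
  P6: X3 <- X4 -> X8 -> X7 -> X5
  P7: X3 <- X4 -> X7 -> X5
Condition 1 (no descendant of X3 in the set): holds — descendants of X3 are {X5, X7}; none are in {X4}.
Condition 2 (every backdoor path blocked by {X4}):
  P1: blocked at fork node X4 ∈ conditioning set.
  P2: blocked at fork node X4 ∈ conditioning set.
  P3: blocked at fork node X4 ∈ conditioning set.
  P4: blocked at fork node X4 ∈ conditioning set.
  P5: blocked at fork node X4 ∈ conditioning set.
  P6: blocked at fork node X4 ∈ conditioning set.
  P7: blocked at fork node X4 ∈ conditioning set.
{X4} satisfies the backdoor criterion.

Yes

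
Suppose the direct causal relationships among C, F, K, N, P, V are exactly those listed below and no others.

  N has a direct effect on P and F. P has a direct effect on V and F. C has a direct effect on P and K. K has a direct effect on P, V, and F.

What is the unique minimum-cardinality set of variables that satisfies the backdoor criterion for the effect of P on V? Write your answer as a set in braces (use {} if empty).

{K}

Variables eligible for adjustment (non-descendants of P, excluding P and V): {C, K, N}.
Backdoor paths from P to V:
  P1: P <- C -> K -> V
  P2: P <- N -> F <- K -> V
  P3: P <- K -> V
The empty set is not sufficient: P1 (P <- C -> K -> V) has no collider blocking it and no conditioned non-collider, so it is open.
Try {K}:
  P1: blocked at chain node K ∈ conditioning set.
  P2: blocked at collider F (neither it nor any descendant is in the conditioning set).
  P3: blocked at fork node K ∈ conditioning set.
{K} contains no descendant of P and blocks every backdoor path.
No other singleton works — e.g. {C} leaves P3 open — so {K} is the unique smallest valid adjustment set.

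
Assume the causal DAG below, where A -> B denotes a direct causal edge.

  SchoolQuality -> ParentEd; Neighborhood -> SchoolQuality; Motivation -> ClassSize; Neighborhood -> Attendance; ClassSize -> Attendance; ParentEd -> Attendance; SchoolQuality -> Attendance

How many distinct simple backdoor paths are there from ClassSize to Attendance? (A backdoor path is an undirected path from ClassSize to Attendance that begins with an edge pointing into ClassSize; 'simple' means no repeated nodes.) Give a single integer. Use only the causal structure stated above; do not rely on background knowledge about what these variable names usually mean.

0

A backdoor path from ClassSize to Attendance is any simple undirected path whose first edge points into ClassSize (i.e. leaves ClassSize via a parent).
Parents of ClassSize: {Motivation}.
No simple path from any parent of ClassSize reaches Attendance without revisiting ClassSize, so there are no backdoor paths.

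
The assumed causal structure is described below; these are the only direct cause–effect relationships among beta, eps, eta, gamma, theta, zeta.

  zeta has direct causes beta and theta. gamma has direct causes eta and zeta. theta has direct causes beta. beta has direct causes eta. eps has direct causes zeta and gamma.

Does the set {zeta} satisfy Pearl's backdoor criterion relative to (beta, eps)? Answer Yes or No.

No

Backdoor paths from beta to eps (paths whose first edge points into beta):
  P1: beta <- eta -> gamma <- zeta -> eps
  P2: beta <- eta -> gamma -> eps
Condition 1 (no descendant of beta in the set): FAILS — zeta is a descendant of beta.
Condition 2 (every backdoor path blocked by {zeta}):
  P1: blocked at collider gamma (neither it nor any descendant is in the conditioning set).
  P2: open — no interior node is in the conditioning set.
{zeta} does not satisfy the backdoor criterion.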